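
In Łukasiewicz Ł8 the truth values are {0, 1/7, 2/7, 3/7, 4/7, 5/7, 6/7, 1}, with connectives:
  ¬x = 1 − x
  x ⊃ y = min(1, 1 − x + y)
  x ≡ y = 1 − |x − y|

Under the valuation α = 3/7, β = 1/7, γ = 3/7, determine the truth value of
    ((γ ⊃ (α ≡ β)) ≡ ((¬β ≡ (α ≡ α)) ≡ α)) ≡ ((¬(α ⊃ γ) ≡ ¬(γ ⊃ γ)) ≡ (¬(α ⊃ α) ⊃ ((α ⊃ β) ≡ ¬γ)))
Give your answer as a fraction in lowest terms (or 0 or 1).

α ≡ β = 3/7 ≡ 1/7 = 5/7
γ ⊃ (α ≡ β) = 3/7 ⊃ 5/7 = 1
¬β = ¬1/7 = 6/7
α ≡ α = 3/7 ≡ 3/7 = 1
¬β ≡ (α ≡ α) = 6/7 ≡ 1 = 6/7
(¬β ≡ (α ≡ α)) ≡ α = 6/7 ≡ 3/7 = 4/7
(γ ⊃ (α ≡ β)) ≡ ((¬β ≡ (α ≡ α)) ≡ α) = 1 ≡ 4/7 = 4/7
α ⊃ γ = 3/7 ⊃ 3/7 = 1
¬(α ⊃ γ) = ¬1 = 0
γ ⊃ γ = 3/7 ⊃ 3/7 = 1
¬(γ ⊃ γ) = ¬1 = 0
¬(α ⊃ γ) ≡ ¬(γ ⊃ γ) = 0 ≡ 0 = 1
α ⊃ α = 3/7 ⊃ 3/7 = 1
¬(α ⊃ α) = ¬1 = 0
α ⊃ β = 3/7 ⊃ 1/7 = 5/7
¬γ = ¬3/7 = 4/7
(α ⊃ β) ≡ ¬γ = 5/7 ≡ 4/7 = 6/7
¬(α ⊃ α) ⊃ ((α ⊃ β) ≡ ¬γ) = 0 ⊃ 6/7 = 1
(¬(α ⊃ γ) ≡ ¬(γ ⊃ γ)) ≡ (¬(α ⊃ α) ⊃ ((α ⊃ β) ≡ ¬γ)) = 1 ≡ 1 = 1
((γ ⊃ (α ≡ β)) ≡ ((¬β ≡ (α ≡ α)) ≡ α)) ≡ ((¬(α ⊃ γ) ≡ ¬(γ ⊃ γ)) ≡ (¬(α ⊃ α) ⊃ ((α ⊃ β) ≡ ¬γ))) = 4/7 ≡ 1 = 4/7

4/7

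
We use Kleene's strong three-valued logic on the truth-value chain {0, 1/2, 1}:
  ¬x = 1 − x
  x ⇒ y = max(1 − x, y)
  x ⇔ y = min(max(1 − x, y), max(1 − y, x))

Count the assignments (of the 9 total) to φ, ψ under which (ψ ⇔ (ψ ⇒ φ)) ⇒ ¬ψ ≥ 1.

φ = 0, ψ = 0 ↦ 1  ≥
φ = 0, ψ = 1/2 ↦ 1/2  <
φ = 0, ψ = 1 ↦ 1  ≥
φ = 1/2, ψ = 0 ↦ 1  ≥
φ = 1/2, ψ = 1/2 ↦ 1/2  <
φ = 1/2, ψ = 1 ↦ 1/2  <
φ = 1, ψ = 0 ↦ 1  ≥
φ = 1, ψ = 1/2 ↦ 1/2  <
φ = 1, ψ = 1 ↦ 0  <
So 4 of the 9 assignments meet the threshold.

4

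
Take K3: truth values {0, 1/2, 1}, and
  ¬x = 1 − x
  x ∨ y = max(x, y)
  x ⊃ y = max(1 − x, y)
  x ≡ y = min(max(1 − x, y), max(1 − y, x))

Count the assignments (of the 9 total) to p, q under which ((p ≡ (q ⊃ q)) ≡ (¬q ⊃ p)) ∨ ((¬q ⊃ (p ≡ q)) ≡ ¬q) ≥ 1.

p = 0, q = 0 ↦ 1  ≥
p = 0, q = 1/2 ↦ 1/2  <
p = 0, q = 1 ↦ 0  <
p = 1/2, q = 0 ↦ 1/2  <
p = 1/2, q = 1/2 ↦ 1/2  <
p = 1/2, q = 1 ↦ 1/2  <
p = 1, q = 0 ↦ 1  ≥
p = 1, q = 1/2 ↦ 1/2  <
p = 1, q = 1 ↦ 1  ≥
So 3 of the 9 assignments meet the threshold.

3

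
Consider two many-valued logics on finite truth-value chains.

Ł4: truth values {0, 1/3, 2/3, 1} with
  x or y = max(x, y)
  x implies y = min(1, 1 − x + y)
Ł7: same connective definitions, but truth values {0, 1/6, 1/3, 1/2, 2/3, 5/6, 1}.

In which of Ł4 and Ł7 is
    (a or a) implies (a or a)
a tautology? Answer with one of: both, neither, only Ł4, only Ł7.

both

In Ł4: every assignment gives 1 — tautology.
In Ł7: every assignment gives 1 — tautology.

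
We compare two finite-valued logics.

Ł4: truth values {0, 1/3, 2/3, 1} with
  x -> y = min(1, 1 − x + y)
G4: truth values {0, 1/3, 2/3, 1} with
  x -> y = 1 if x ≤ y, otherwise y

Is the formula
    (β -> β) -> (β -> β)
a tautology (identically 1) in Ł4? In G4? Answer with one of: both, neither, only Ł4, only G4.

In Ł4: every assignment gives 1 — tautology.
In G4: every assignment gives 1 — tautology.

both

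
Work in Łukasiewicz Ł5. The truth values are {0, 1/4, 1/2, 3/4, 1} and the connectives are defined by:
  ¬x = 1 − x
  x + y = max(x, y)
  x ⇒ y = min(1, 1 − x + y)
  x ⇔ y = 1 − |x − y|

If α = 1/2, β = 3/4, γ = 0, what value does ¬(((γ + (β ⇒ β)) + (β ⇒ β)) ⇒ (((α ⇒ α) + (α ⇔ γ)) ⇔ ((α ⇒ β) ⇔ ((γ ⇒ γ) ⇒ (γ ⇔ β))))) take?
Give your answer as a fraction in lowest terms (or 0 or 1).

β ⇒ β = 3/4 ⇒ 3/4 = 1
γ + (β ⇒ β) = 0 + 1 = 1
β ⇒ β = 3/4 ⇒ 3/4 = 1
(γ + (β ⇒ β)) + (β ⇒ β) = 1 + 1 = 1
α ⇒ α = 1/2 ⇒ 1/2 = 1
α ⇔ γ = 1/2 ⇔ 0 = 1/2
(α ⇒ α) + (α ⇔ γ) = 1 + 1/2 = 1
α ⇒ β = 1/2 ⇒ 3/4 = 1
γ ⇒ γ = 0 ⇒ 0 = 1
γ ⇔ β = 0 ⇔ 3/4 = 1/4
(γ ⇒ γ) ⇒ (γ ⇔ β) = 1 ⇒ 1/4 = 1/4
(α ⇒ β) ⇔ ((γ ⇒ γ) ⇒ (γ ⇔ β)) = 1 ⇔ 1/4 = 1/4
((α ⇒ α) + (α ⇔ γ)) ⇔ ((α ⇒ β) ⇔ ((γ ⇒ γ) ⇒ (γ ⇔ β))) = 1 ⇔ 1/4 = 1/4
((γ + (β ⇒ β)) + (β ⇒ β)) ⇒ (((α ⇒ α) + (α ⇔ γ)) ⇔ ((α ⇒ β) ⇔ ((γ ⇒ γ) ⇒ (γ ⇔ β)))) = 1 ⇒ 1/4 = 1/4
¬(((γ + (β ⇒ β)) + (β ⇒ β)) ⇒ (((α ⇒ α) + (α ⇔ γ)) ⇔ ((α ⇒ β) ⇔ ((γ ⇒ γ) ⇒ (γ ⇔ β))))) = ¬1/4 = 3/4

3/4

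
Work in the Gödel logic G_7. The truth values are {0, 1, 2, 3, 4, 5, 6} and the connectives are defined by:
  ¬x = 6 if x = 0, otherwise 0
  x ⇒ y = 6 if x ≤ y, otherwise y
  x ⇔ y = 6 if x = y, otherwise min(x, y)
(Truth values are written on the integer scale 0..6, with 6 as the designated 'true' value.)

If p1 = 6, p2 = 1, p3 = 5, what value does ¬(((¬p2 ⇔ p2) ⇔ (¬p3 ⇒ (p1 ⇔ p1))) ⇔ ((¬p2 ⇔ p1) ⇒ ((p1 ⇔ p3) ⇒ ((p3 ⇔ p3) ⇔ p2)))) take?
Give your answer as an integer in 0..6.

¬p2 = ¬1 = 0
¬p2 ⇔ p2 = 0 ⇔ 1 = 0
¬p3 = ¬5 = 0
p1 ⇔ p1 = 6 ⇔ 6 = 6
¬p3 ⇒ (p1 ⇔ p1) = 0 ⇒ 6 = 6
(¬p2 ⇔ p2) ⇔ (¬p3 ⇒ (p1 ⇔ p1)) = 0 ⇔ 6 = 0
¬p2 = ¬1 = 0
¬p2 ⇔ p1 = 0 ⇔ 6 = 0
p1 ⇔ p3 = 6 ⇔ 5 = 5
p3 ⇔ p3 = 5 ⇔ 5 = 6
(p3 ⇔ p3) ⇔ p2 = 6 ⇔ 1 = 1
(p1 ⇔ p3) ⇒ ((p3 ⇔ p3) ⇔ p2) = 5 ⇒ 1 = 1
(¬p2 ⇔ p1) ⇒ ((p1 ⇔ p3) ⇒ ((p3 ⇔ p3) ⇔ p2)) = 0 ⇒ 1 = 6
((¬p2 ⇔ p2) ⇔ (¬p3 ⇒ (p1 ⇔ p1))) ⇔ ((¬p2 ⇔ p1) ⇒ ((p1 ⇔ p3) ⇒ ((p3 ⇔ p3) ⇔ p2))) = 0 ⇔ 6 = 0
¬(((¬p2 ⇔ p2) ⇔ (¬p3 ⇒ (p1 ⇔ p1))) ⇔ ((¬p2 ⇔ p1) ⇒ ((p1 ⇔ p3) ⇒ ((p3 ⇔ p3) ⇔ p2)))) = ¬0 = 6

6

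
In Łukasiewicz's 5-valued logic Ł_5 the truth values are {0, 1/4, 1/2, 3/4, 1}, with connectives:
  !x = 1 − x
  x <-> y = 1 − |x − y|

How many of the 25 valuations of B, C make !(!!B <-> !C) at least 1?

value 1: 2 assignments (counts)
value 3/4: 4 assignments
value 1/2: 6 assignments
value 1/4: 8 assignments
value 0: 5 assignments
So 2 of the 25 assignments meet the threshold.

2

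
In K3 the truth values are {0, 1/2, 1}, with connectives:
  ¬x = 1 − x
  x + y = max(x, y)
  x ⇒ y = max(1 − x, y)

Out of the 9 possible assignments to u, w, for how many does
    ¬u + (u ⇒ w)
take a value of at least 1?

u = 0, w = 0 ↦ 1  ≥
u = 0, w = 1/2 ↦ 1  ≥
u = 0, w = 1 ↦ 1  ≥
u = 1/2, w = 0 ↦ 1/2  <
u = 1/2, w = 1/2 ↦ 1/2  <
u = 1/2, w = 1 ↦ 1  ≥
u = 1, w = 0 ↦ 0  <
u = 1, w = 1/2 ↦ 1/2  <
u = 1, w = 1 ↦ 1  ≥
So 5 of the 9 assignments meet the threshold.

5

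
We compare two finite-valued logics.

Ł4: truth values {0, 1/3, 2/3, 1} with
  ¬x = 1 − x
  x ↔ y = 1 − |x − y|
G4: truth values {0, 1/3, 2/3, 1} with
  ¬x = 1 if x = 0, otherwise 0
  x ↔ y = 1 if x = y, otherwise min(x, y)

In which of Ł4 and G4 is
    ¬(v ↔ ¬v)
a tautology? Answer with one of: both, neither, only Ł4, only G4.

only G4

In Ł4: at v = 1/3 the value is 1/3 — not a tautology.
In G4: every assignment gives 1 — tautology.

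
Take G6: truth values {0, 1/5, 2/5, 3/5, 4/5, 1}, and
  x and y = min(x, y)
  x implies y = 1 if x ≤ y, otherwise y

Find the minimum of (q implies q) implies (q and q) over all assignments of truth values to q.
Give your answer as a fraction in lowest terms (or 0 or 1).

Take q = 0:
q implies q = 0 implies 0 = 1
q and q = 0 and 0 = 0
(q implies q) implies (q and q) = 1 implies 0 = 0
No assignment yields a value below 0, so this is the minimum.

0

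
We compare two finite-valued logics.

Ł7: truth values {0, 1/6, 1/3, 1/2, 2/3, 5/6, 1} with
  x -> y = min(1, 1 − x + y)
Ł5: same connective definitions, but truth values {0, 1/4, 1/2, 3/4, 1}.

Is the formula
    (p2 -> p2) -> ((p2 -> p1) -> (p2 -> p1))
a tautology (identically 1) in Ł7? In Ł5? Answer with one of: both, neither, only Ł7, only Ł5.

In Ł7: every assignment gives 1 — tautology.
In Ł5: every assignment gives 1 — tautology.

both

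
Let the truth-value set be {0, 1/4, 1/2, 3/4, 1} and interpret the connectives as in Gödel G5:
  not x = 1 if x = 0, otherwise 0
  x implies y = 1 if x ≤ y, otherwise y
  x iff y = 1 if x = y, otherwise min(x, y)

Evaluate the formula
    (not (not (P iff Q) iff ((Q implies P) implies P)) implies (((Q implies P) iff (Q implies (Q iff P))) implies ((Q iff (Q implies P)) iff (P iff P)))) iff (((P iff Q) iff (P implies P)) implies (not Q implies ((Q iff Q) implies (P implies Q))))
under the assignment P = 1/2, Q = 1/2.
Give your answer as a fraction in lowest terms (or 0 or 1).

1/2

P iff Q = 1/2 iff 1/2 = 1
not (P iff Q) = not 1 = 0
Q implies P = 1/2 implies 1/2 = 1
(Q implies P) implies P = 1 implies 1/2 = 1/2
not (P iff Q) iff ((Q implies P) implies P) = 0 iff 1/2 = 0
not (not (P iff Q) iff ((Q implies P) implies P)) = not 0 = 1
Q implies P = 1/2 implies 1/2 = 1
Q iff P = 1/2 iff 1/2 = 1
Q implies (Q iff P) = 1/2 implies 1 = 1
(Q implies P) iff (Q implies (Q iff P)) = 1 iff 1 = 1
Q implies P = 1/2 implies 1/2 = 1
Q iff (Q implies P) = 1/2 iff 1 = 1/2
P iff P = 1/2 iff 1/2 = 1
(Q iff (Q implies P)) iff (P iff P) = 1/2 iff 1 = 1/2
((Q implies P) iff (Q implies (Q iff P))) implies ((Q iff (Q implies P)) iff (P iff P)) = 1 implies 1/2 = 1/2
not (not (P iff Q) iff ((Q implies P) implies P)) implies (((Q implies P) iff (Q implies (Q iff P))) implies ((Q iff (Q implies P)) iff (P iff P))) = 1 implies 1/2 = 1/2
P iff Q = 1/2 iff 1/2 = 1
P implies P = 1/2 implies 1/2 = 1
(P iff Q) iff (P implies P) = 1 iff 1 = 1
not Q = not 1/2 = 0
Q iff Q = 1/2 iff 1/2 = 1
P implies Q = 1/2 implies 1/2 = 1
(Q iff Q) implies (P implies Q) = 1 implies 1 = 1
not Q implies ((Q iff Q) implies (P implies Q)) = 0 implies 1 = 1
((P iff Q) iff (P implies P)) implies (not Q implies ((Q iff Q) implies (P implies Q))) = 1 implies 1 = 1
(not (not (P iff Q) iff ((Q implies P) implies P)) implies (((Q implies P) iff (Q implies (Q iff P))) implies ((Q iff (Q implies P)) iff (P iff P)))) iff (((P iff Q) iff (P implies P)) implies (not Q implies ((Q iff Q) implies (P implies Q)))) = 1/2 iff 1 = 1/2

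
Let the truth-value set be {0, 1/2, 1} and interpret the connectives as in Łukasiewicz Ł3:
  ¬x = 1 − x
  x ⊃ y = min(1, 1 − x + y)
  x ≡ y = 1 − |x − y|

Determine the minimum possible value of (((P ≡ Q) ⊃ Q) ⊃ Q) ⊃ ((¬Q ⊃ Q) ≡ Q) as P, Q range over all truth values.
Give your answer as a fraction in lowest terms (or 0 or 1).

1/2

Take P = 1/2, Q = 1/2:
P ≡ Q = 1/2 ≡ 1/2 = 1
(P ≡ Q) ⊃ Q = 1 ⊃ 1/2 = 1/2
((P ≡ Q) ⊃ Q) ⊃ Q = 1/2 ⊃ 1/2 = 1
¬Q = ¬1/2 = 1/2
¬Q ⊃ Q = 1/2 ⊃ 1/2 = 1
(¬Q ⊃ Q) ≡ Q = 1 ≡ 1/2 = 1/2
(((P ≡ Q) ⊃ Q) ⊃ Q) ⊃ ((¬Q ⊃ Q) ≡ Q) = 1 ⊃ 1/2 = 1/2
No assignment yields a value below 1/2, so this is the minimum.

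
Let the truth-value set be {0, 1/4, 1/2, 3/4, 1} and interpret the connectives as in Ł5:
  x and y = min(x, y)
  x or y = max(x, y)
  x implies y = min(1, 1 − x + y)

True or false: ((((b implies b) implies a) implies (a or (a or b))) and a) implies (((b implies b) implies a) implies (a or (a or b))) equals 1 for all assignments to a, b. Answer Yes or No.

At a = 0, b = 1/4, for instance:
b implies b = 1/4 implies 1/4 = 1
(b implies b) implies a = 1 implies 0 = 0
a or b = 0 or 1/4 = 1/4
a or (a or b) = 0 or 1/4 = 1/4
((b implies b) implies a) implies (a or (a or b)) = 0 implies 1/4 = 1
(((b implies b) implies a) implies (a or (a or b))) and a = 1 and 0 = 0
((((b implies b) implies a) implies (a or (a or b))) and a) implies (((b implies b) implies a) implies (a or (a or b))) = 0 implies 1 = 1
and checking the remaining 24 assignments likewise gives ≥ 1 in every case.

Yes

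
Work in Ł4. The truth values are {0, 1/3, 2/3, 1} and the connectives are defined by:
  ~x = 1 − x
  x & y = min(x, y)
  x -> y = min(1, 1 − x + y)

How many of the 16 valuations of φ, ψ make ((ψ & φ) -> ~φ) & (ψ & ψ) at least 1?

φ = 0, ψ = 0 ↦ 0  <
φ = 0, ψ = 1/3 ↦ 1/3  <
φ = 0, ψ = 2/3 ↦ 2/3  <
φ = 0, ψ = 1 ↦ 1  ≥
φ = 1/3, ψ = 0 ↦ 0  <
φ = 1/3, ψ = 1/3 ↦ 1/3  <
φ = 1/3, ψ = 2/3 ↦ 2/3  <
φ = 1/3, ψ = 1 ↦ 1  ≥
φ = 2/3, ψ = 0 ↦ 0  <
φ = 2/3, ψ = 1/3 ↦ 1/3  <
φ = 2/3, ψ = 2/3 ↦ 2/3  <
φ = 2/3, ψ = 1 ↦ 2/3  <
φ = 1, ψ = 0 ↦ 0  <
φ = 1, ψ = 1/3 ↦ 1/3  <
φ = 1, ψ = 2/3 ↦ 1/3  <
φ = 1, ψ = 1 ↦ 0  <
So 2 of the 16 assignments meet the threshold.

2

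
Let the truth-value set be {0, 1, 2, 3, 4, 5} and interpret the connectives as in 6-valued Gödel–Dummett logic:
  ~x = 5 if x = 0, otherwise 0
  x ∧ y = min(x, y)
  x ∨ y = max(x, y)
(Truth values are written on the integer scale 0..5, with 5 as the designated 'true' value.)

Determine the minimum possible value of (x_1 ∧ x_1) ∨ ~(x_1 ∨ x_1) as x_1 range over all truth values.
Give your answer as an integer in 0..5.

1

Take x_1 = 1:
x_1 ∧ x_1 = 1 ∧ 1 = 1
x_1 ∨ x_1 = 1 ∨ 1 = 1
~(x_1 ∨ x_1) = ~1 = 0
(x_1 ∧ x_1) ∨ ~(x_1 ∨ x_1) = 1 ∨ 0 = 1
No assignment yields a value below 1, so this is the minimum.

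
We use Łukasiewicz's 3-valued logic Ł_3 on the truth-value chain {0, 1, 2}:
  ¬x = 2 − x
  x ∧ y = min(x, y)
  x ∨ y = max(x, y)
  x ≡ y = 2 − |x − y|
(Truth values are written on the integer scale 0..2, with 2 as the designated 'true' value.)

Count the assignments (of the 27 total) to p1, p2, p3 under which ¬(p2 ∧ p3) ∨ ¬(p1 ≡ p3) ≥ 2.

value 2: 17 assignments (counts)
value 1: 9 assignments
value 0: 1 assignment
So 17 of the 27 assignments meet the threshold.

17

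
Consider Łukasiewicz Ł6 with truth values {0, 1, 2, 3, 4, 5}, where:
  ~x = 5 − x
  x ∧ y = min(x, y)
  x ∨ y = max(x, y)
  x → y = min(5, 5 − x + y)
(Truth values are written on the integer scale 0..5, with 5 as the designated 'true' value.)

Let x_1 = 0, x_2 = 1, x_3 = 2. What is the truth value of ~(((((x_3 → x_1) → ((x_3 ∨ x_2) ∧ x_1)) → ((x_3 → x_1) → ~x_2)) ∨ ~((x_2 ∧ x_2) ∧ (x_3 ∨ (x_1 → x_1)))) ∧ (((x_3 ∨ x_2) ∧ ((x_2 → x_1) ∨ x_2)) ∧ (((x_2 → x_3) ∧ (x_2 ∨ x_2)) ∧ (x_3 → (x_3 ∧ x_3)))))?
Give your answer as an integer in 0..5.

x_3 → x_1 = 2 → 0 = 3
x_3 ∨ x_2 = 2 ∨ 1 = 2
(x_3 ∨ x_2) ∧ x_1 = 2 ∧ 0 = 0
(x_3 → x_1) → ((x_3 ∨ x_2) ∧ x_1) = 3 → 0 = 2
x_3 → x_1 = 2 → 0 = 3
~x_2 = ~1 = 4
(x_3 → x_1) → ~x_2 = 3 → 4 = 5
((x_3 → x_1) → ((x_3 ∨ x_2) ∧ x_1)) → ((x_3 → x_1) → ~x_2) = 2 → 5 = 5
x_2 ∧ x_2 = 1 ∧ 1 = 1
x_1 → x_1 = 0 → 0 = 5
x_3 ∨ (x_1 → x_1) = 2 ∨ 5 = 5
(x_2 ∧ x_2) ∧ (x_3 ∨ (x_1 → x_1)) = 1 ∧ 5 = 1
~((x_2 ∧ x_2) ∧ (x_3 ∨ (x_1 → x_1))) = ~1 = 4
(((x_3 → x_1) → ((x_3 ∨ x_2) ∧ x_1)) → ((x_3 → x_1) → ~x_2)) ∨ ~((x_2 ∧ x_2) ∧ (x_3 ∨ (x_1 → x_1))) = 5 ∨ 4 = 5
x_3 ∨ x_2 = 2 ∨ 1 = 2
x_2 → x_1 = 1 → 0 = 4
(x_2 → x_1) ∨ x_2 = 4 ∨ 1 = 4
(x_3 ∨ x_2) ∧ ((x_2 → x_1) ∨ x_2) = 2 ∧ 4 = 2
x_2 → x_3 = 1 → 2 = 5
x_2 ∨ x_2 = 1 ∨ 1 = 1
(x_2 → x_3) ∧ (x_2 ∨ x_2) = 5 ∧ 1 = 1
x_3 ∧ x_3 = 2 ∧ 2 = 2
x_3 → (x_3 ∧ x_3) = 2 → 2 = 5
((x_2 → x_3) ∧ (x_2 ∨ x_2)) ∧ (x_3 → (x_3 ∧ x_3)) = 1 ∧ 5 = 1
((x_3 ∨ x_2) ∧ ((x_2 → x_1) ∨ x_2)) ∧ (((x_2 → x_3) ∧ (x_2 ∨ x_2)) ∧ (x_3 → (x_3 ∧ x_3))) = 2 ∧ 1 = 1
((((x_3 → x_1) → ((x_3 ∨ x_2) ∧ x_1)) → ((x_3 → x_1) → ~x_2)) ∨ ~((x_2 ∧ x_2) ∧ (x_3 ∨ (x_1 → x_1)))) ∧ (((x_3 ∨ x_2) ∧ ((x_2 → x_1) ∨ x_2)) ∧ (((x_2 → x_3) ∧ (x_2 ∨ x_2)) ∧ (x_3 → (x_3 ∧ x_3)))) = 5 ∧ 1 = 1
~(((((x_3 → x_1) → ((x_3 ∨ x_2) ∧ x_1)) → ((x_3 → x_1) → ~x_2)) ∨ ~((x_2 ∧ x_2) ∧ (x_3 ∨ (x_1 → x_1)))) ∧ (((x_3 ∨ x_2) ∧ ((x_2 → x_1) ∨ x_2)) ∧ (((x_2 → x_3) ∧ (x_2 ∨ x_2)) ∧ (x_3 → (x_3 ∧ x_3))))) = ~1 = 4

4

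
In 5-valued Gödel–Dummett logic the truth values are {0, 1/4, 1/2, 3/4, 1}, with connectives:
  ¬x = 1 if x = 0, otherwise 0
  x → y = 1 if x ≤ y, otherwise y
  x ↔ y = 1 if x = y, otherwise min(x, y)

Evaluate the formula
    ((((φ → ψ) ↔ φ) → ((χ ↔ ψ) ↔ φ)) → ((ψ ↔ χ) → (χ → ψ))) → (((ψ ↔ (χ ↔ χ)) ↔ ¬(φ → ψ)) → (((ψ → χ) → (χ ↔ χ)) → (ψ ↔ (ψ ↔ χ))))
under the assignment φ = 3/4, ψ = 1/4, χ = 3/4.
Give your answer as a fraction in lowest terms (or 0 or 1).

φ → ψ = 3/4 → 1/4 = 1/4
(φ → ψ) ↔ φ = 1/4 ↔ 3/4 = 1/4
χ ↔ ψ = 3/4 ↔ 1/4 = 1/4
(χ ↔ ψ) ↔ φ = 1/4 ↔ 3/4 = 1/4
((φ → ψ) ↔ φ) → ((χ ↔ ψ) ↔ φ) = 1/4 → 1/4 = 1
ψ ↔ χ = 1/4 ↔ 3/4 = 1/4
χ → ψ = 3/4 → 1/4 = 1/4
(ψ ↔ χ) → (χ → ψ) = 1/4 → 1/4 = 1
(((φ → ψ) ↔ φ) → ((χ ↔ ψ) ↔ φ)) → ((ψ ↔ χ) → (χ → ψ)) = 1 → 1 = 1
χ ↔ χ = 3/4 ↔ 3/4 = 1
ψ ↔ (χ ↔ χ) = 1/4 ↔ 1 = 1/4
φ → ψ = 3/4 → 1/4 = 1/4
¬(φ → ψ) = ¬1/4 = 0
(ψ ↔ (χ ↔ χ)) ↔ ¬(φ → ψ) = 1/4 ↔ 0 = 0
ψ → χ = 1/4 → 3/4 = 1
χ ↔ χ = 3/4 ↔ 3/4 = 1
(ψ → χ) → (χ ↔ χ) = 1 → 1 = 1
ψ ↔ χ = 1/4 ↔ 3/4 = 1/4
ψ ↔ (ψ ↔ χ) = 1/4 ↔ 1/4 = 1
((ψ → χ) → (χ ↔ χ)) → (ψ ↔ (ψ ↔ χ)) = 1 → 1 = 1
((ψ ↔ (χ ↔ χ)) ↔ ¬(φ → ψ)) → (((ψ → χ) → (χ ↔ χ)) → (ψ ↔ (ψ ↔ χ))) = 0 → 1 = 1
((((φ → ψ) ↔ φ) → ((χ ↔ ψ) ↔ φ)) → ((ψ ↔ χ) → (χ → ψ))) → (((ψ ↔ (χ ↔ χ)) ↔ ¬(φ → ψ)) → (((ψ → χ) → (χ ↔ χ)) → (ψ ↔ (ψ ↔ χ)))) = 1 → 1 = 1

1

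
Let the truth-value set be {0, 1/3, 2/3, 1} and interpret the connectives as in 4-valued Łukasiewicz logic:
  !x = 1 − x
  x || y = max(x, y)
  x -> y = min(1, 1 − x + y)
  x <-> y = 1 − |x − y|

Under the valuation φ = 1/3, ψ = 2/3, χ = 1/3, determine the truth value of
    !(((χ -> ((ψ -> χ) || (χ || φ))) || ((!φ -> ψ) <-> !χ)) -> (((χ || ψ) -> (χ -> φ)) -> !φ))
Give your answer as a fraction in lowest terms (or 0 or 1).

1/3

ψ -> χ = 2/3 -> 1/3 = 2/3
χ || φ = 1/3 || 1/3 = 1/3
(ψ -> χ) || (χ || φ) = 2/3 || 1/3 = 2/3
χ -> ((ψ -> χ) || (χ || φ)) = 1/3 -> 2/3 = 1
!φ = !1/3 = 2/3
!φ -> ψ = 2/3 -> 2/3 = 1
!χ = !1/3 = 2/3
(!φ -> ψ) <-> !χ = 1 <-> 2/3 = 2/3
(χ -> ((ψ -> χ) || (χ || φ))) || ((!φ -> ψ) <-> !χ) = 1 || 2/3 = 1
χ || ψ = 1/3 || 2/3 = 2/3
χ -> φ = 1/3 -> 1/3 = 1
(χ || ψ) -> (χ -> φ) = 2/3 -> 1 = 1
!φ = !1/3 = 2/3
((χ || ψ) -> (χ -> φ)) -> !φ = 1 -> 2/3 = 2/3
((χ -> ((ψ -> χ) || (χ || φ))) || ((!φ -> ψ) <-> !χ)) -> (((χ || ψ) -> (χ -> φ)) -> !φ) = 1 -> 2/3 = 2/3
!(((χ -> ((ψ -> χ) || (χ || φ))) || ((!φ -> ψ) <-> !χ)) -> (((χ || ψ) -> (χ -> φ)) -> !φ)) = !2/3 = 1/3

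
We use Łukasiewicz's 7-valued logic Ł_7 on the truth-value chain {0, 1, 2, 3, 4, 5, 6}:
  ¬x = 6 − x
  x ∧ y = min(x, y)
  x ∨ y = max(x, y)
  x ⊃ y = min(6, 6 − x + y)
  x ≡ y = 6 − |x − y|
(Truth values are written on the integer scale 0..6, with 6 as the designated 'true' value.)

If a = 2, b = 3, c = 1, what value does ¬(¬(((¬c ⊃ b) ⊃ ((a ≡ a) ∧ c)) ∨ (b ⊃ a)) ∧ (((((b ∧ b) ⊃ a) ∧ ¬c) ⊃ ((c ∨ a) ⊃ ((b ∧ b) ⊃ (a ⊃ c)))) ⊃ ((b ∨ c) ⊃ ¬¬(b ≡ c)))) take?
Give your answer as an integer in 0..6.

5

¬c = ¬1 = 5
¬c ⊃ b = 5 ⊃ 3 = 4
a ≡ a = 2 ≡ 2 = 6
(a ≡ a) ∧ c = 6 ∧ 1 = 1
(¬c ⊃ b) ⊃ ((a ≡ a) ∧ c) = 4 ⊃ 1 = 3
b ⊃ a = 3 ⊃ 2 = 5
((¬c ⊃ b) ⊃ ((a ≡ a) ∧ c)) ∨ (b ⊃ a) = 3 ∨ 5 = 5
¬(((¬c ⊃ b) ⊃ ((a ≡ a) ∧ c)) ∨ (b ⊃ a)) = ¬5 = 1
b ∧ b = 3 ∧ 3 = 3
(b ∧ b) ⊃ a = 3 ⊃ 2 = 5
¬c = ¬1 = 5
((b ∧ b) ⊃ a) ∧ ¬c = 5 ∧ 5 = 5
c ∨ a = 1 ∨ 2 = 2
b ∧ b = 3 ∧ 3 = 3
a ⊃ c = 2 ⊃ 1 = 5
(b ∧ b) ⊃ (a ⊃ c) = 3 ⊃ 5 = 6
(c ∨ a) ⊃ ((b ∧ b) ⊃ (a ⊃ c)) = 2 ⊃ 6 = 6
(((b ∧ b) ⊃ a) ∧ ¬c) ⊃ ((c ∨ a) ⊃ ((b ∧ b) ⊃ (a ⊃ c))) = 5 ⊃ 6 = 6
b ∨ c = 3 ∨ 1 = 3
b ≡ c = 3 ≡ 1 = 4
¬(b ≡ c) = ¬4 = 2
¬¬(b ≡ c) = ¬2 = 4
(b ∨ c) ⊃ ¬¬(b ≡ c) = 3 ⊃ 4 = 6
((((b ∧ b) ⊃ a) ∧ ¬c) ⊃ ((c ∨ a) ⊃ ((b ∧ b) ⊃ (a ⊃ c)))) ⊃ ((b ∨ c) ⊃ ¬¬(b ≡ c)) = 6 ⊃ 6 = 6
¬(((¬c ⊃ b) ⊃ ((a ≡ a) ∧ c)) ∨ (b ⊃ a)) ∧ (((((b ∧ b) ⊃ a) ∧ ¬c) ⊃ ((c ∨ a) ⊃ ((b ∧ b) ⊃ (a ⊃ c)))) ⊃ ((b ∨ c) ⊃ ¬¬(b ≡ c))) = 1 ∧ 6 = 1
¬(¬(((¬c ⊃ b) ⊃ ((a ≡ a) ∧ c)) ∨ (b ⊃ a)) ∧ (((((b ∧ b) ⊃ a) ∧ ¬c) ⊃ ((c ∨ a) ⊃ ((b ∧ b) ⊃ (a ⊃ c)))) ⊃ ((b ∨ c) ⊃ ¬¬(b ≡ c)))) = ¬1 = 5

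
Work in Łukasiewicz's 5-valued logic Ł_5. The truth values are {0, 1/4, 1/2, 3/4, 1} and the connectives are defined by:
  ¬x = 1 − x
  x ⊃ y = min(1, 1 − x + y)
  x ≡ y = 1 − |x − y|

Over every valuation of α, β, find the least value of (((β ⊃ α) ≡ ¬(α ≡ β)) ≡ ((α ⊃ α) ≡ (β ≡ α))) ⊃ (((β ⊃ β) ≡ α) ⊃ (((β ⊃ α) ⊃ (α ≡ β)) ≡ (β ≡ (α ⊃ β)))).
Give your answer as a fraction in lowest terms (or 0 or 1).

Take α = 1, β = 1/2:
β ⊃ α = 1/2 ⊃ 1 = 1
α ≡ β = 1 ≡ 1/2 = 1/2
¬(α ≡ β) = ¬1/2 = 1/2
(β ⊃ α) ≡ ¬(α ≡ β) = 1 ≡ 1/2 = 1/2
α ⊃ α = 1 ⊃ 1 = 1
β ≡ α = 1/2 ≡ 1 = 1/2
(α ⊃ α) ≡ (β ≡ α) = 1 ≡ 1/2 = 1/2
((β ⊃ α) ≡ ¬(α ≡ β)) ≡ ((α ⊃ α) ≡ (β ≡ α)) = 1/2 ≡ 1/2 = 1
β ⊃ β = 1/2 ⊃ 1/2 = 1
(β ⊃ β) ≡ α = 1 ≡ 1 = 1
β ⊃ α = 1/2 ⊃ 1 = 1
α ≡ β = 1 ≡ 1/2 = 1/2
(β ⊃ α) ⊃ (α ≡ β) = 1 ⊃ 1/2 = 1/2
α ⊃ β = 1 ⊃ 1/2 = 1/2
β ≡ (α ⊃ β) = 1/2 ≡ 1/2 = 1
((β ⊃ α) ⊃ (α ≡ β)) ≡ (β ≡ (α ⊃ β)) = 1/2 ≡ 1 = 1/2
((β ⊃ β) ≡ α) ⊃ (((β ⊃ α) ⊃ (α ≡ β)) ≡ (β ≡ (α ⊃ β))) = 1 ⊃ 1/2 = 1/2
(((β ⊃ α) ≡ ¬(α ≡ β)) ≡ ((α ⊃ α) ≡ (β ≡ α))) ⊃ (((β ⊃ β) ≡ α) ⊃ (((β ⊃ α) ⊃ (α ≡ β)) ≡ (β ≡ (α ⊃ β)))) = 1 ⊃ 1/2 = 1/2
No assignment yields a value below 1/2, so this is the minimum.

1/2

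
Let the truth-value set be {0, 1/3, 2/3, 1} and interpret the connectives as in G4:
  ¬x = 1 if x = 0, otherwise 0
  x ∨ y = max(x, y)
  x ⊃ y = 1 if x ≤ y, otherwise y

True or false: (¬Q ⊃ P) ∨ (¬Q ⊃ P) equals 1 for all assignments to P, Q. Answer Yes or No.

Counterexample: take P = 0, Q = 0.
¬Q = ¬0 = 1
¬Q ⊃ P = 1 ⊃ 0 = 0
¬Q = ¬0 = 1
¬Q ⊃ P = 1 ⊃ 0 = 0
(¬Q ⊃ P) ∨ (¬Q ⊃ P) = 0 ∨ 0 = 0
This gives 0 ≠ 1.

No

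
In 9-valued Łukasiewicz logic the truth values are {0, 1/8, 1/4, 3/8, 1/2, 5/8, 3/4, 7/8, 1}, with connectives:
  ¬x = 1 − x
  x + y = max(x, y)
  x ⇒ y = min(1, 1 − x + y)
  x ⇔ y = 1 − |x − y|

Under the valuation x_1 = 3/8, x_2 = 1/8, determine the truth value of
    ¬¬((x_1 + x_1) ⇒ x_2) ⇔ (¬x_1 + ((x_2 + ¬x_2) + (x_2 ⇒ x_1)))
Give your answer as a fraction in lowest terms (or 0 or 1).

3/4

x_1 + x_1 = 3/8 + 3/8 = 3/8
(x_1 + x_1) ⇒ x_2 = 3/8 ⇒ 1/8 = 3/4
¬((x_1 + x_1) ⇒ x_2) = ¬3/4 = 1/4
¬¬((x_1 + x_1) ⇒ x_2) = ¬1/4 = 3/4
¬x_1 = ¬3/8 = 5/8
¬x_2 = ¬1/8 = 7/8
x_2 + ¬x_2 = 1/8 + 7/8 = 7/8
x_2 ⇒ x_1 = 1/8 ⇒ 3/8 = 1
(x_2 + ¬x_2) + (x_2 ⇒ x_1) = 7/8 + 1 = 1
¬x_1 + ((x_2 + ¬x_2) + (x_2 ⇒ x_1)) = 5/8 + 1 = 1
¬¬((x_1 + x_1) ⇒ x_2) ⇔ (¬x_1 + ((x_2 + ¬x_2) + (x_2 ⇒ x_1))) = 3/4 ⇔ 1 = 3/4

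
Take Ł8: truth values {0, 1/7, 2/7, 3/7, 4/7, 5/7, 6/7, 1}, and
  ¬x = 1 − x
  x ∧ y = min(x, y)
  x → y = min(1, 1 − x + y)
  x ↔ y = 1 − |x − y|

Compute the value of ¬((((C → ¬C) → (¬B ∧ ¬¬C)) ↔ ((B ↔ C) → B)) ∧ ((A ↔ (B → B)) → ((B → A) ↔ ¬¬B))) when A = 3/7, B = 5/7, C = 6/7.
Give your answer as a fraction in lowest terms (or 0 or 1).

1/7

¬C = ¬6/7 = 1/7
C → ¬C = 6/7 → 1/7 = 2/7
¬B = ¬5/7 = 2/7
¬C = ¬6/7 = 1/7
¬¬C = ¬1/7 = 6/7
¬B ∧ ¬¬C = 2/7 ∧ 6/7 = 2/7
(C → ¬C) → (¬B ∧ ¬¬C) = 2/7 → 2/7 = 1
B ↔ C = 5/7 ↔ 6/7 = 6/7
(B ↔ C) → B = 6/7 → 5/7 = 6/7
((C → ¬C) → (¬B ∧ ¬¬C)) ↔ ((B ↔ C) → B) = 1 ↔ 6/7 = 6/7
B → B = 5/7 → 5/7 = 1
A ↔ (B → B) = 3/7 ↔ 1 = 3/7
B → A = 5/7 → 3/7 = 5/7
¬B = ¬5/7 = 2/7
¬¬B = ¬2/7 = 5/7
(B → A) ↔ ¬¬B = 5/7 ↔ 5/7 = 1
(A ↔ (B → B)) → ((B → A) ↔ ¬¬B) = 3/7 → 1 = 1
(((C → ¬C) → (¬B ∧ ¬¬C)) ↔ ((B ↔ C) → B)) ∧ ((A ↔ (B → B)) → ((B → A) ↔ ¬¬B)) = 6/7 ∧ 1 = 6/7
¬((((C → ¬C) → (¬B ∧ ¬¬C)) ↔ ((B ↔ C) → B)) ∧ ((A ↔ (B → B)) → ((B → A) ↔ ¬¬B))) = ¬6/7 = 1/7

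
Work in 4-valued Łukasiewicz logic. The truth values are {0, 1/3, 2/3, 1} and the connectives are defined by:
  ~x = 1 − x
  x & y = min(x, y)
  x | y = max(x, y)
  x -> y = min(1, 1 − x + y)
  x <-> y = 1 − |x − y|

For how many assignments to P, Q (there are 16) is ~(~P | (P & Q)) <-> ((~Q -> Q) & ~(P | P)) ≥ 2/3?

10

P = 0, Q = 0 ↦ 1  ≥
P = 0, Q = 1/3 ↦ 1/3  <
P = 0, Q = 2/3 ↦ 0  <
P = 0, Q = 1 ↦ 0  <
P = 1/3, Q = 0 ↦ 2/3  ≥
P = 1/3, Q = 1/3 ↦ 2/3  ≥
P = 1/3, Q = 2/3 ↦ 2/3  ≥
P = 1/3, Q = 1 ↦ 2/3  ≥
P = 2/3, Q = 0 ↦ 1/3  <
P = 2/3, Q = 1/3 ↦ 2/3  ≥
P = 2/3, Q = 2/3 ↦ 1  ≥
P = 2/3, Q = 1 ↦ 1  ≥
P = 1, Q = 0 ↦ 0  <
P = 1, Q = 1/3 ↦ 1/3  <
P = 1, Q = 2/3 ↦ 2/3  ≥
P = 1, Q = 1 ↦ 1  ≥
So 10 of the 16 assignments meet the threshold.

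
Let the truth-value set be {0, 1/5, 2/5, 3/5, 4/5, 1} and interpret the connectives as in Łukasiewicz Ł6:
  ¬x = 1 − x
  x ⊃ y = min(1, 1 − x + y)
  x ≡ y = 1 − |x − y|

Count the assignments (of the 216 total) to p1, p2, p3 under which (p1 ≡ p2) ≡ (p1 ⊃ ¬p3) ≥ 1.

value 1: 42 assignments (counts)
value 4/5: 68 assignments
value 3/5: 48 assignments
value 2/5: 32 assignments
value 1/5: 18 assignments
value 0: 8 assignments
So 42 of the 216 assignments meet the threshold.

42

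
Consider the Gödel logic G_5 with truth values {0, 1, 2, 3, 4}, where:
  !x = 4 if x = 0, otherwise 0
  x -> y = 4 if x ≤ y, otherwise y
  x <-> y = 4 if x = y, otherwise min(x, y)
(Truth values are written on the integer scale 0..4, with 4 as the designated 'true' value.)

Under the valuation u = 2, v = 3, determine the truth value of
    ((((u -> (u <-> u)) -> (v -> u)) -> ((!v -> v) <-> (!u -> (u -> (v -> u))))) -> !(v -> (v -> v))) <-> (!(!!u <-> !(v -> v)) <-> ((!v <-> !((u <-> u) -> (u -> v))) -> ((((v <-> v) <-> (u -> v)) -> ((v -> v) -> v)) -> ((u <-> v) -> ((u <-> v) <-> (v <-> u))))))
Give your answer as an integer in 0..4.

0

u <-> u = 2 <-> 2 = 4
u -> (u <-> u) = 2 -> 4 = 4
v -> u = 3 -> 2 = 2
(u -> (u <-> u)) -> (v -> u) = 4 -> 2 = 2
!v = !3 = 0
!v -> v = 0 -> 3 = 4
!u = !2 = 0
v -> u = 3 -> 2 = 2
u -> (v -> u) = 2 -> 2 = 4
!u -> (u -> (v -> u)) = 0 -> 4 = 4
(!v -> v) <-> (!u -> (u -> (v -> u))) = 4 <-> 4 = 4
((u -> (u <-> u)) -> (v -> u)) -> ((!v -> v) <-> (!u -> (u -> (v -> u)))) = 2 -> 4 = 4
v -> v = 3 -> 3 = 4
v -> (v -> v) = 3 -> 4 = 4
!(v -> (v -> v)) = !4 = 0
(((u -> (u <-> u)) -> (v -> u)) -> ((!v -> v) <-> (!u -> (u -> (v -> u))))) -> !(v -> (v -> v)) = 4 -> 0 = 0
!u = !2 = 0
!!u = !0 = 4
v -> v = 3 -> 3 = 4
!(v -> v) = !4 = 0
!!u <-> !(v -> v) = 4 <-> 0 = 0
!(!!u <-> !(v -> v)) = !0 = 4
!v = !3 = 0
u <-> u = 2 <-> 2 = 4
u -> v = 2 -> 3 = 4
(u <-> u) -> (u -> v) = 4 -> 4 = 4
!((u <-> u) -> (u -> v)) = !4 = 0
!v <-> !((u <-> u) -> (u -> v)) = 0 <-> 0 = 4
v <-> v = 3 <-> 3 = 4
u -> v = 2 -> 3 = 4
(v <-> v) <-> (u -> v) = 4 <-> 4 = 4
v -> v = 3 -> 3 = 4
(v -> v) -> v = 4 -> 3 = 3
((v <-> v) <-> (u -> v)) -> ((v -> v) -> v) = 4 -> 3 = 3
u <-> v = 2 <-> 3 = 2
u <-> v = 2 <-> 3 = 2
v <-> u = 3 <-> 2 = 2
(u <-> v) <-> (v <-> u) = 2 <-> 2 = 4
(u <-> v) -> ((u <-> v) <-> (v <-> u)) = 2 -> 4 = 4
(((v <-> v) <-> (u -> v)) -> ((v -> v) -> v)) -> ((u <-> v) -> ((u <-> v) <-> (v <-> u))) = 3 -> 4 = 4
(!v <-> !((u <-> u) -> (u -> v))) -> ((((v <-> v) <-> (u -> v)) -> ((v -> v) -> v)) -> ((u <-> v) -> ((u <-> v) <-> (v <-> u)))) = 4 -> 4 = 4
!(!!u <-> !(v -> v)) <-> ((!v <-> !((u <-> u) -> (u -> v))) -> ((((v <-> v) <-> (u -> v)) -> ((v -> v) -> v)) -> ((u <-> v) -> ((u <-> v) <-> (v <-> u))))) = 4 <-> 4 = 4
((((u -> (u <-> u)) -> (v -> u)) -> ((!v -> v) <-> (!u -> (u -> (v -> u))))) -> !(v -> (v -> v))) <-> (!(!!u <-> !(v -> v)) <-> ((!v <-> !((u <-> u) -> (u -> v))) -> ((((v <-> v) <-> (u -> v)) -> ((v -> v) -> v)) -> ((u <-> v) -> ((u <-> v) <-> (v <-> u)))))) = 0 <-> 4 = 0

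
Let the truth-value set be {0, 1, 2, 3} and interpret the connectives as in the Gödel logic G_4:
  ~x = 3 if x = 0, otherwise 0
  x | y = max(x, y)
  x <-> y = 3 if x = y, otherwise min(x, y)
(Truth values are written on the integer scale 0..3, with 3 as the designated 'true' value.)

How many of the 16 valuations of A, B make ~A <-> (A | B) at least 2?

2

A = 0, B = 0 ↦ 0  <
A = 0, B = 1 ↦ 1  <
A = 0, B = 2 ↦ 2  ≥
A = 0, B = 3 ↦ 3  ≥
A = 1, B = 0 ↦ 0  <
A = 1, B = 1 ↦ 0  <
A = 1, B = 2 ↦ 0  <
A = 1, B = 3 ↦ 0  <
A = 2, B = 0 ↦ 0  <
A = 2, B = 1 ↦ 0  <
A = 2, B = 2 ↦ 0  <
A = 2, B = 3 ↦ 0  <
A = 3, B = 0 ↦ 0  <
A = 3, B = 1 ↦ 0  <
A = 3, B = 2 ↦ 0  <
A = 3, B = 3 ↦ 0  <
So 2 of the 16 assignments meet the threshold.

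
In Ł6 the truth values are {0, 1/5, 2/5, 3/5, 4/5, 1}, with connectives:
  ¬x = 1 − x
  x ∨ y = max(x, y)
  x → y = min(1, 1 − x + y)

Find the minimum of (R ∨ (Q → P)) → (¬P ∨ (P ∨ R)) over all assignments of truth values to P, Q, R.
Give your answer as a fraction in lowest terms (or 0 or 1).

Take P = 2/5, Q = 0, R = 0:
Q → P = 0 → 2/5 = 1
R ∨ (Q → P) = 0 ∨ 1 = 1
¬P = ¬2/5 = 3/5
P ∨ R = 2/5 ∨ 0 = 2/5
¬P ∨ (P ∨ R) = 3/5 ∨ 2/5 = 3/5
(R ∨ (Q → P)) → (¬P ∨ (P ∨ R)) = 1 → 3/5 = 3/5
No assignment yields a value below 3/5, so this is the minimum.

3/5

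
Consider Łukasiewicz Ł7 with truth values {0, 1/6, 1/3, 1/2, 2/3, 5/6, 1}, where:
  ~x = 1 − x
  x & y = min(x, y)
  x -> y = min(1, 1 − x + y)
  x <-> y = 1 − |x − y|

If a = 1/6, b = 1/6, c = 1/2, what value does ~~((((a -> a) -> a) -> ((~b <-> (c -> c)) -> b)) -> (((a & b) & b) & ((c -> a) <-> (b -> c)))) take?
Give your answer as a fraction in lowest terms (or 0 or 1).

a -> a = 1/6 -> 1/6 = 1
(a -> a) -> a = 1 -> 1/6 = 1/6
~b = ~1/6 = 5/6
c -> c = 1/2 -> 1/2 = 1
~b <-> (c -> c) = 5/6 <-> 1 = 5/6
(~b <-> (c -> c)) -> b = 5/6 -> 1/6 = 1/3
((a -> a) -> a) -> ((~b <-> (c -> c)) -> b) = 1/6 -> 1/3 = 1
a & b = 1/6 & 1/6 = 1/6
(a & b) & b = 1/6 & 1/6 = 1/6
c -> a = 1/2 -> 1/6 = 2/3
b -> c = 1/6 -> 1/2 = 1
(c -> a) <-> (b -> c) = 2/3 <-> 1 = 2/3
((a & b) & b) & ((c -> a) <-> (b -> c)) = 1/6 & 2/3 = 1/6
(((a -> a) -> a) -> ((~b <-> (c -> c)) -> b)) -> (((a & b) & b) & ((c -> a) <-> (b -> c))) = 1 -> 1/6 = 1/6
~((((a -> a) -> a) -> ((~b <-> (c -> c)) -> b)) -> (((a & b) & b) & ((c -> a) <-> (b -> c)))) = ~1/6 = 5/6
~~((((a -> a) -> a) -> ((~b <-> (c -> c)) -> b)) -> (((a & b) & b) & ((c -> a) <-> (b -> c)))) = ~5/6 = 1/6

1/6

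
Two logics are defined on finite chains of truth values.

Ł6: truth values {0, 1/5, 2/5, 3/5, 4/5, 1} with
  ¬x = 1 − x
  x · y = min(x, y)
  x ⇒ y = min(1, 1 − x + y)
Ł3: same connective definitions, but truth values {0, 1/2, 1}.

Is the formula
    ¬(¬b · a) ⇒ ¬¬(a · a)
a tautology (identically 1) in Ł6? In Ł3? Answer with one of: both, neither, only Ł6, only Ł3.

In Ł6: at a = 0, b = 0 the value is 0 — not a tautology.
In Ł3: at a = 0, b = 0 the value is 0 — not a tautology.

neither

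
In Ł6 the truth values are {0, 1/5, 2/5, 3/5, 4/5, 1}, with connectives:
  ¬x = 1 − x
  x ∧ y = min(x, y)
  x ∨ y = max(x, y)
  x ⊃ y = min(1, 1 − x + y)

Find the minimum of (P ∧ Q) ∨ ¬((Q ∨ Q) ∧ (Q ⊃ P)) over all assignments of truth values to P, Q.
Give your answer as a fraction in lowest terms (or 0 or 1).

2/5

Take P = 1/5, Q = 3/5:
P ∧ Q = 1/5 ∧ 3/5 = 1/5
Q ∨ Q = 3/5 ∨ 3/5 = 3/5
Q ⊃ P = 3/5 ⊃ 1/5 = 3/5
(Q ∨ Q) ∧ (Q ⊃ P) = 3/5 ∧ 3/5 = 3/5
¬((Q ∨ Q) ∧ (Q ⊃ P)) = ¬3/5 = 2/5
(P ∧ Q) ∨ ¬((Q ∨ Q) ∧ (Q ⊃ P)) = 1/5 ∨ 2/5 = 2/5
No assignment yields a value below 2/5, so this is the minimum.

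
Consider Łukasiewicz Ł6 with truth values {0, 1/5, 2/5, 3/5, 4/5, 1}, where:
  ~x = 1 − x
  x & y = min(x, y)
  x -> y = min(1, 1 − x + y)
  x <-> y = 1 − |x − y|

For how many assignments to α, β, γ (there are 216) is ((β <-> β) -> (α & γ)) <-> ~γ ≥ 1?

value 1: 18 assignments (counts)
value 4/5: 66 assignments
value 3/5: 24 assignments
value 2/5: 54 assignments
value 1/5: 12 assignments
value 0: 42 assignments
So 18 of the 216 assignments meet the threshold.

18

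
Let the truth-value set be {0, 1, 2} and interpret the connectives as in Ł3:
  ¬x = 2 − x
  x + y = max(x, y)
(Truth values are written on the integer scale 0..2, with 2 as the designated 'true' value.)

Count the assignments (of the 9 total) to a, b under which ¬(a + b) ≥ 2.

a = 0, b = 0 ↦ 2  ≥
a = 0, b = 1 ↦ 1  <
a = 0, b = 2 ↦ 0  <
a = 1, b = 0 ↦ 1  <
a = 1, b = 1 ↦ 1  <
a = 1, b = 2 ↦ 0  <
a = 2, b = 0 ↦ 0  <
a = 2, b = 1 ↦ 0  <
a = 2, b = 2 ↦ 0  <
So 1 of the 9 assignments meets the threshold.

1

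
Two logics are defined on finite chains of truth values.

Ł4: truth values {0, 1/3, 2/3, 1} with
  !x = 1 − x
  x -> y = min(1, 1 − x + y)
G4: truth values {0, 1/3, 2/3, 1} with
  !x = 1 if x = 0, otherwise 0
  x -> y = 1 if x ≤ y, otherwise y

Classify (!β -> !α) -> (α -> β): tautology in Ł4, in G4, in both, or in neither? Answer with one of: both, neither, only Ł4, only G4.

In Ł4: every assignment gives 1 — tautology.
In G4: at α = 2/3, β = 1/3 the value is 1/3 — not a tautology.

only Ł4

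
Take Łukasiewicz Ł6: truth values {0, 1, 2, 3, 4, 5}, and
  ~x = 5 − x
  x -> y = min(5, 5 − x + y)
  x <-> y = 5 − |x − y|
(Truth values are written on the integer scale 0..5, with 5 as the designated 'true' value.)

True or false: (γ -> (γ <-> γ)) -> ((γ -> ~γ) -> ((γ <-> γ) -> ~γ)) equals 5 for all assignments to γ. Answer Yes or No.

Counterexample: take γ = 1.
γ <-> γ = 1 <-> 1 = 5
γ -> (γ <-> γ) = 1 -> 5 = 5
~γ = ~1 = 4
γ -> ~γ = 1 -> 4 = 5
γ <-> γ = 1 <-> 1 = 5
~γ = ~1 = 4
(γ <-> γ) -> ~γ = 5 -> 4 = 4
(γ -> ~γ) -> ((γ <-> γ) -> ~γ) = 5 -> 4 = 4
(γ -> (γ <-> γ)) -> ((γ -> ~γ) -> ((γ <-> γ) -> ~γ)) = 5 -> 4 = 4
This gives 4 ≠ 5.

No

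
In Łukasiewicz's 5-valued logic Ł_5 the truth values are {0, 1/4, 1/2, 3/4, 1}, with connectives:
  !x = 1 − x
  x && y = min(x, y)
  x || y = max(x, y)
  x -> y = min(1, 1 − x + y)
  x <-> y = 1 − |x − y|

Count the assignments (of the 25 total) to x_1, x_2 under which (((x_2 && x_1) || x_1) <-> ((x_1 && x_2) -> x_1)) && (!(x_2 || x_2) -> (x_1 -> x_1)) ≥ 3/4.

10

value 1: 5 assignments (counts)
value 3/4: 5 assignments (counts)
value 1/2: 5 assignments
value 1/4: 5 assignments
value 0: 5 assignments
So 10 of the 25 assignments meet the threshold.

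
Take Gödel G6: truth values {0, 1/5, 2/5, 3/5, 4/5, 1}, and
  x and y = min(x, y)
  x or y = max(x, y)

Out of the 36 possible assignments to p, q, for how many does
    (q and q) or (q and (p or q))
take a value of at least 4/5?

value 1: 6 assignments (counts)
value 4/5: 6 assignments (counts)
value 3/5: 6 assignments
value 2/5: 6 assignments
value 1/5: 6 assignments
value 0: 6 assignments
So 12 of the 36 assignments meet the threshold.

12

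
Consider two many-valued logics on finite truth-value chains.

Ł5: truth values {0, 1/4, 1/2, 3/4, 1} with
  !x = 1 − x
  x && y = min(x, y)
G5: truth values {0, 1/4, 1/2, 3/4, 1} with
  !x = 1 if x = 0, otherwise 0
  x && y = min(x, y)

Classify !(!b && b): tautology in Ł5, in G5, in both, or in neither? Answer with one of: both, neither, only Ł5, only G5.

In Ł5: at b = 1/4 the value is 3/4 — not a tautology.
In G5: every assignment gives 1 — tautology.

only G5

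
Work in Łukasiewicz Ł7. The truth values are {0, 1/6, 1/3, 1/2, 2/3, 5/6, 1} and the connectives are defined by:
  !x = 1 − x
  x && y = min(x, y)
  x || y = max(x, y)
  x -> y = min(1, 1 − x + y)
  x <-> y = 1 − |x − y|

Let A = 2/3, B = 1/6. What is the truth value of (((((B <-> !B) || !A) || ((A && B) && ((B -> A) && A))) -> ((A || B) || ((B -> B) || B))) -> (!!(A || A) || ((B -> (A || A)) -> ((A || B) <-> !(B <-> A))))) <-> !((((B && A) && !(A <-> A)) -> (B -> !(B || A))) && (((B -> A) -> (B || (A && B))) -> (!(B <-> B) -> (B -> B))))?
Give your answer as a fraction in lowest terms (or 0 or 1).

!B = !1/6 = 5/6
B <-> !B = 1/6 <-> 5/6 = 1/3
!A = !2/3 = 1/3
(B <-> !B) || !A = 1/3 || 1/3 = 1/3
A && B = 2/3 && 1/6 = 1/6
B -> A = 1/6 -> 2/3 = 1
(B -> A) && A = 1 && 2/3 = 2/3
(A && B) && ((B -> A) && A) = 1/6 && 2/3 = 1/6
((B <-> !B) || !A) || ((A && B) && ((B -> A) && A)) = 1/3 || 1/6 = 1/3
A || B = 2/3 || 1/6 = 2/3
B -> B = 1/6 -> 1/6 = 1
(B -> B) || B = 1 || 1/6 = 1
(A || B) || ((B -> B) || B) = 2/3 || 1 = 1
(((B <-> !B) || !A) || ((A && B) && ((B -> A) && A))) -> ((A || B) || ((B -> B) || B)) = 1/3 -> 1 = 1
A || A = 2/3 || 2/3 = 2/3
!(A || A) = !2/3 = 1/3
!!(A || A) = !1/3 = 2/3
A || A = 2/3 || 2/3 = 2/3
B -> (A || A) = 1/6 -> 2/3 = 1
A || B = 2/3 || 1/6 = 2/3
B <-> A = 1/6 <-> 2/3 = 1/2
!(B <-> A) = !1/2 = 1/2
(A || B) <-> !(B <-> A) = 2/3 <-> 1/2 = 5/6
(B -> (A || A)) -> ((A || B) <-> !(B <-> A)) = 1 -> 5/6 = 5/6
!!(A || A) || ((B -> (A || A)) -> ((A || B) <-> !(B <-> A))) = 2/3 || 5/6 = 5/6
((((B <-> !B) || !A) || ((A && B) && ((B -> A) && A))) -> ((A || B) || ((B -> B) || B))) -> (!!(A || A) || ((B -> (A || A)) -> ((A || B) <-> !(B <-> A)))) = 1 -> 5/6 = 5/6
B && A = 1/6 && 2/3 = 1/6
A <-> A = 2/3 <-> 2/3 = 1
!(A <-> A) = !1 = 0
(B && A) && !(A <-> A) = 1/6 && 0 = 0
B || A = 1/6 || 2/3 = 2/3
!(B || A) = !2/3 = 1/3
B -> !(B || A) = 1/6 -> 1/3 = 1
((B && A) && !(A <-> A)) -> (B -> !(B || A)) = 0 -> 1 = 1
B -> A = 1/6 -> 2/3 = 1
A && B = 2/3 && 1/6 = 1/6
B || (A && B) = 1/6 || 1/6 = 1/6
(B -> A) -> (B || (A && B)) = 1 -> 1/6 = 1/6
B <-> B = 1/6 <-> 1/6 = 1
!(B <-> B) = !1 = 0
B -> B = 1/6 -> 1/6 = 1
!(B <-> B) -> (B -> B) = 0 -> 1 = 1
((B -> A) -> (B || (A && B))) -> (!(B <-> B) -> (B -> B)) = 1/6 -> 1 = 1
(((B && A) && !(A <-> A)) -> (B -> !(B || A))) && (((B -> A) -> (B || (A && B))) -> (!(B <-> B) -> (B -> B))) = 1 && 1 = 1
!((((B && A) && !(A <-> A)) -> (B -> !(B || A))) && (((B -> A) -> (B || (A && B))) -> (!(B <-> B) -> (B -> B)))) = !1 = 0
(((((B <-> !B) || !A) || ((A && B) && ((B -> A) && A))) -> ((A || B) || ((B -> B) || B))) -> (!!(A || A) || ((B -> (A || A)) -> ((A || B) <-> !(B <-> A))))) <-> !((((B && A) && !(A <-> A)) -> (B -> !(B || A))) && (((B -> A) -> (B || (A && B))) -> (!(B <-> B) -> (B -> B)))) = 5/6 <-> 0 = 1/6

1/6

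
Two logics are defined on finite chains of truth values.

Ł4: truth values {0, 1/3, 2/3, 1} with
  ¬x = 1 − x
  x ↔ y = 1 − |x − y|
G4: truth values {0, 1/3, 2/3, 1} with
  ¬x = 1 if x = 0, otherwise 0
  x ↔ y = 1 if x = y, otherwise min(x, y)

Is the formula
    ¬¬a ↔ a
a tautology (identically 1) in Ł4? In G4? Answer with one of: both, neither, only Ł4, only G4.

In Ł4: every assignment gives 1 — tautology.
In G4: at a = 1/3 the value is 1/3 — not a tautology.

only Ł4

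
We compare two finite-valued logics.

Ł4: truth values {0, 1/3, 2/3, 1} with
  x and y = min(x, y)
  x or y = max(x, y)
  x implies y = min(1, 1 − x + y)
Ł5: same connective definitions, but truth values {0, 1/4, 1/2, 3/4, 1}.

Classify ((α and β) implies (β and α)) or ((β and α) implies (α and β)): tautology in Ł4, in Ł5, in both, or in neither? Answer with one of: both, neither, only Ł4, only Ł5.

In Ł4: every assignment gives 1 — tautology.
In Ł5: every assignment gives 1 — tautology.

both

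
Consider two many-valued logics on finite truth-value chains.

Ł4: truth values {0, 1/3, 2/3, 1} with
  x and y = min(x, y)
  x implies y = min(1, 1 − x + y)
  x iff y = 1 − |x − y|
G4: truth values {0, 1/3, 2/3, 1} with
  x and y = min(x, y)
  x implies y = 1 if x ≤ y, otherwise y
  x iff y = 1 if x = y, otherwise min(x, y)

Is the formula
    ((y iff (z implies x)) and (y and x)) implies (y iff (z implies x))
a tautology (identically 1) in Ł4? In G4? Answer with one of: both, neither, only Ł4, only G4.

In Ł4: every assignment gives 1 — tautology.
In G4: every assignment gives 1 — tautology.

both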